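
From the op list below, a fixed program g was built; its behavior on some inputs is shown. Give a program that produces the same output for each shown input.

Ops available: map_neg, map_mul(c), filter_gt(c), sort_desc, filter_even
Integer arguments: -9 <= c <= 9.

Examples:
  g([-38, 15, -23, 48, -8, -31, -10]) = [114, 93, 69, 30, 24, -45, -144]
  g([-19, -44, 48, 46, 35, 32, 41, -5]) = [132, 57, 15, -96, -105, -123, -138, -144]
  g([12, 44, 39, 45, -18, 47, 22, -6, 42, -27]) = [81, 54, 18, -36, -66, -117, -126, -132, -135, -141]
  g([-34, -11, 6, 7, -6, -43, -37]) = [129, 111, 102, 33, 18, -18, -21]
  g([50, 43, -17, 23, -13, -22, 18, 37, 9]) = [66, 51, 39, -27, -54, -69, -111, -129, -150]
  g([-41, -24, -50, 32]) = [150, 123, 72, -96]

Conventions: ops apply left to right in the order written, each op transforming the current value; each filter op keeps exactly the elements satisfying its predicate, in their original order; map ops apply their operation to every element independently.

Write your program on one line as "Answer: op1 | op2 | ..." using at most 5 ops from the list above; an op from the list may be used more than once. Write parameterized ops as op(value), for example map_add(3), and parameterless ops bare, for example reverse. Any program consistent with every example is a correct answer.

map_neg | sort_desc | map_neg | map_mul(-3)

Check, running the answer program on each example:
  [-38, 15, -23, 48, -8, -31, -10] -> [38, -15, 23, -48, 8, 31, 10] -> [38, 31, 23, 10, 8, -15, -48] -> [-38, -31, -23, -10, -8, 15, 48] -> [114, 93, 69, 30, 24, -45, -144]
  [-19, -44, 48, 46, 35, 32, 41, -5] -> [19, 44, -48, -46, -35, -32, -41, 5] -> [44, 19, 5, -32, -35, -41, -46, -48] -> [-44, -19, -5, 32, 35, 41, 46, 48] -> [132, 57, 15, -96, -105, -123, -138, -144]
  [12, 44, 39, 45, -18, 47, 22, -6, 42, -27] -> [-12, -44, -39, -45, 18, -47, -22, 6, -42, 27] -> [27, 18, 6, -12, -22, -39, -42, -44, -45, -47] -> [-27, -18, -6, 12, 22, 39, 42, 44, 45, 47] -> [81, 54, 18, -36, -66, -117, -126, -132, -135, -141]
  [-34, -11, 6, 7, -6, -43, -37] -> [34, 11, -6, -7, 6, 43, 37] -> [43, 37, 34, 11, 6, -6, -7] -> [-43, -37, -34, -11, -6, 6, 7] -> [129, 111, 102, 33, 18, -18, -21]
  [50, 43, -17, 23, -13, -22, 18, 37, 9] -> [-50, -43, 17, -23, 13, 22, -18, -37, -9] -> [22, 17, 13, -9, -18, -23, -37, -43, -50] -> [-22, -17, -13, 9, 18, 23, 37, 43, 50] -> [66, 51, 39, -27, -54, -69, -111, -129, -150]
  [-41, -24, -50, 32] -> [41, 24, 50, -32] -> [50, 41, 24, -32] -> [-50, -41, -24, 32] -> [150, 123, 72, -96]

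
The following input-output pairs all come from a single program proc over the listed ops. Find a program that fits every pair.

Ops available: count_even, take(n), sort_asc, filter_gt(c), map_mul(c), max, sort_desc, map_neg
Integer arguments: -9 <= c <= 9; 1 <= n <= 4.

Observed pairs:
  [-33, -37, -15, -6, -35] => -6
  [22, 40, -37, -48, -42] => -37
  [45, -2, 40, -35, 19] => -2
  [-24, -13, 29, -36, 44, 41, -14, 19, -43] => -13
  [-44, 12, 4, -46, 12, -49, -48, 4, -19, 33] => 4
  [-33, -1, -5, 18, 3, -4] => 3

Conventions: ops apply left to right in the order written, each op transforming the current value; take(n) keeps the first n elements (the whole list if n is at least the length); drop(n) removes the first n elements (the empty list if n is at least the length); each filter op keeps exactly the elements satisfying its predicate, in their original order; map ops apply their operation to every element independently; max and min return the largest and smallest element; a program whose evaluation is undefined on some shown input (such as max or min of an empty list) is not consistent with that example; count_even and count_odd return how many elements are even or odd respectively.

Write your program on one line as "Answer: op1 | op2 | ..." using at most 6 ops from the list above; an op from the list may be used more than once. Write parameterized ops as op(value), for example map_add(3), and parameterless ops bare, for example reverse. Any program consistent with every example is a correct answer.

map_neg | sort_desc | filter_gt(-7) | map_neg | max

Check, running the answer program on each example:
  [-33, -37, -15, -6, -35] -> [33, 37, 15, 6, 35] -> [37, 35, 33, 15, 6] -> [37, 35, 33, 15, 6] -> [-37, -35, -33, -15, -6] -> -6
  [22, 40, -37, -48, -42] -> [-22, -40, 37, 48, 42] -> [48, 42, 37, -22, -40] -> [48, 42, 37] -> [-48, -42, -37] -> -37
  [45, -2, 40, -35, 19] -> [-45, 2, -40, 35, -19] -> [35, 2, -19, -40, -45] -> [35, 2] -> [-35, -2] -> -2
  [-24, -13, 29, -36, 44, 41, -14, 19, -43] -> [24, 13, -29, 36, -44, -41, 14, -19, 43] -> [43, 36, 24, 14, 13, -19, -29, -41, -44] -> [43, 36, 24, 14, 13] -> [-43, -36, -24, -14, -13] -> -13
  [-44, 12, 4, -46, 12, -49, -48, 4, -19, 33] -> [44, -12, -4, 46, -12, 49, 48, -4, 19, -33] -> [49, 48, 46, 44, 19, -4, -4, -12, -12, -33] -> [49, 48, 46, 44, 19, -4, -4] -> [-49, -48, -46, -44, -19, 4, 4] -> 4
  [-33, -1, -5, 18, 3, -4] -> [33, 1, 5, -18, -3, 4] -> [33, 5, 4, 1, -3, -18] -> [33, 5, 4, 1, -3] -> [-33, -5, -4, -1, 3] -> 3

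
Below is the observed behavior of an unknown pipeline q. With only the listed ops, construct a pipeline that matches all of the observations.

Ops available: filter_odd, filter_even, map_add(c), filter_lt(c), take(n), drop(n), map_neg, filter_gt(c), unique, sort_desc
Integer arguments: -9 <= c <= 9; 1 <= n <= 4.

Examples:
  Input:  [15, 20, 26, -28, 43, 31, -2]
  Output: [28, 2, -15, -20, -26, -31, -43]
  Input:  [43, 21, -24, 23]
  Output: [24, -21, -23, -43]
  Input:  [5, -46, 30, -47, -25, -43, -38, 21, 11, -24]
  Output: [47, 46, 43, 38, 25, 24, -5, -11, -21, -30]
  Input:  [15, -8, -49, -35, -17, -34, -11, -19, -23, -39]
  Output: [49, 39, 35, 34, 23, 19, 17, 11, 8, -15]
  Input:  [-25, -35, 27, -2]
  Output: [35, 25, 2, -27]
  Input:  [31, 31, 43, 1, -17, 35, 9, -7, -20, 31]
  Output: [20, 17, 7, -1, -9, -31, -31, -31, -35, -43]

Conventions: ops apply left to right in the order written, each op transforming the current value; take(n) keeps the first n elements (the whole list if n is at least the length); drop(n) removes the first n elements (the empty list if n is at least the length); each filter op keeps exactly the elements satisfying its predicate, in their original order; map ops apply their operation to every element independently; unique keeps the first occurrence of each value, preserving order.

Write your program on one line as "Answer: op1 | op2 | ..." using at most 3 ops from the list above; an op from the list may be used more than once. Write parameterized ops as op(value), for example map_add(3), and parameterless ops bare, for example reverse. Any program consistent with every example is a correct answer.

map_neg | sort_desc

Check, running the answer program on each example:
  [15, 20, 26, -28, 43, 31, -2] -> [-15, -20, -26, 28, -43, -31, 2] -> [28, 2, -15, -20, -26, -31, -43]
  [43, 21, -24, 23] -> [-43, -21, 24, -23] -> [24, -21, -23, -43]
  [5, -46, 30, -47, -25, -43, -38, 21, 11, -24] -> [-5, 46, -30, 47, 25, 43, 38, -21, -11, 24] -> [47, 46, 43, 38, 25, 24, -5, -11, -21, -30]
  [15, -8, -49, -35, -17, -34, -11, -19, -23, -39] -> [-15, 8, 49, 35, 17, 34, 11, 19, 23, 39] -> [49, 39, 35, 34, 23, 19, 17, 11, 8, -15]
  [-25, -35, 27, -2] -> [25, 35, -27, 2] -> [35, 25, 2, -27]
  [31, 31, 43, 1, -17, 35, 9, -7, -20, 31] -> [-31, -31, -43, -1, 17, -35, -9, 7, 20, -31] -> [20, 17, 7, -1, -9, -31, -31, -31, -35, -43]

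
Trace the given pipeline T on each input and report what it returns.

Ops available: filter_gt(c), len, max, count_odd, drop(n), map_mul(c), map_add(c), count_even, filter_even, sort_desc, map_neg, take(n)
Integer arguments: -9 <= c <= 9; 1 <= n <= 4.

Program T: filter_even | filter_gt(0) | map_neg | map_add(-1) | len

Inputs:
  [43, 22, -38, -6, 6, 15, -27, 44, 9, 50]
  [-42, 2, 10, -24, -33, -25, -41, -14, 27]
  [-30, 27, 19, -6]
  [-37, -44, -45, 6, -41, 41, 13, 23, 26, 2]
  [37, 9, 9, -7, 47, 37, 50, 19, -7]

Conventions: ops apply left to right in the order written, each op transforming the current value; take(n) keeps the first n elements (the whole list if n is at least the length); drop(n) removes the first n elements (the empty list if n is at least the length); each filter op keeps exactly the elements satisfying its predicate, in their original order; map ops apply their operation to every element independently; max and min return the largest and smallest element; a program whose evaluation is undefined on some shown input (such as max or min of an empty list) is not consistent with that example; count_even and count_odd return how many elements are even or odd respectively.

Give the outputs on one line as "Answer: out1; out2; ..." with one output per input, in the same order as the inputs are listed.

4; 2; 0; 3; 1

Execution, op by op:
  [43, 22, -38, -6, 6, 15, -27, 44, 9, 50] -> [22, -38, -6, 6, 44, 50] -> [22, 6, 44, 50] -> [-22, -6, -44, -50] -> [-23, -7, -45, -51] -> 4
  [-42, 2, 10, -24, -33, -25, -41, -14, 27] -> [-42, 2, 10, -24, -14] -> [2, 10] -> [-2, -10] -> [-3, -11] -> 2
  [-30, 27, 19, -6] -> [-30, -6] -> [] -> [] -> [] -> 0
  [-37, -44, -45, 6, -41, 41, 13, 23, 26, 2] -> [-44, 6, 26, 2] -> [6, 26, 2] -> [-6, -26, -2] -> [-7, -27, -3] -> 3
  [37, 9, 9, -7, 47, 37, 50, 19, -7] -> [50] -> [50] -> [-50] -> [-51] -> 1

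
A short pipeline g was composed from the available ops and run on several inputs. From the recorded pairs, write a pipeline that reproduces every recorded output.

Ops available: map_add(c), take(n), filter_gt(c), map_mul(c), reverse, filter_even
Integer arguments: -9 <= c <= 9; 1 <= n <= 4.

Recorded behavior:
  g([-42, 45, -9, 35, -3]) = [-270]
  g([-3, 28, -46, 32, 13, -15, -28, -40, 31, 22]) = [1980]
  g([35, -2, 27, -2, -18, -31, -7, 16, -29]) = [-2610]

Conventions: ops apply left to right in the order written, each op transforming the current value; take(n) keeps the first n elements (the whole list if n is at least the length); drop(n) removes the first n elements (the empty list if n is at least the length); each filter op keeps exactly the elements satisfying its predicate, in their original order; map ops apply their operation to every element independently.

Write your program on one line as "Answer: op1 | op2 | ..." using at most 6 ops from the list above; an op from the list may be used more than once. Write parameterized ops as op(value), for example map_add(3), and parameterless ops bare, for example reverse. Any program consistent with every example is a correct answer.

reverse | map_mul(5) | take(1) | map_mul(-6) | map_mul(-3)

Check, running the answer program on each example:
  [-42, 45, -9, 35, -3] -> [-3, 35, -9, 45, -42] -> [-15, 175, -45, 225, -210] -> [-15] -> [90] -> [-270]
  [-3, 28, -46, 32, 13, -15, -28, -40, 31, 22] -> [22, 31, -40, -28, -15, 13, 32, -46, 28, -3] -> [110, 155, -200, -140, -75, 65, 160, -230, 140, -15] -> [110] -> [-660] -> [1980]
  [35, -2, 27, -2, -18, -31, -7, 16, -29] -> [-29, 16, -7, -31, -18, -2, 27, -2, 35] -> [-145, 80, -35, -155, -90, -10, 135, -10, 175] -> [-145] -> [870] -> [-2610]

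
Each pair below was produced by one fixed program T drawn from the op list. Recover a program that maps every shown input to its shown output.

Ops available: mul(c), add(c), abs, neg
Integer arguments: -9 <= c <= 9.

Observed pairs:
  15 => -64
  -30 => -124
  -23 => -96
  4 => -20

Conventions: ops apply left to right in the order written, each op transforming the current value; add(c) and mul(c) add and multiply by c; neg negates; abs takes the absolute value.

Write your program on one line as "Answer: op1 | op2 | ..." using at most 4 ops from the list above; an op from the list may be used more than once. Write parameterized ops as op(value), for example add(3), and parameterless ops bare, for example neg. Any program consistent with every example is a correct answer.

neg | abs | mul(-4) | add(-4)

Check, running the answer program on each example:
  15 -> -15 -> 15 -> -60 -> -64
  -30 -> 30 -> 30 -> -120 -> -124
  -23 -> 23 -> 23 -> -92 -> -96
  4 -> -4 -> 4 -> -16 -> -20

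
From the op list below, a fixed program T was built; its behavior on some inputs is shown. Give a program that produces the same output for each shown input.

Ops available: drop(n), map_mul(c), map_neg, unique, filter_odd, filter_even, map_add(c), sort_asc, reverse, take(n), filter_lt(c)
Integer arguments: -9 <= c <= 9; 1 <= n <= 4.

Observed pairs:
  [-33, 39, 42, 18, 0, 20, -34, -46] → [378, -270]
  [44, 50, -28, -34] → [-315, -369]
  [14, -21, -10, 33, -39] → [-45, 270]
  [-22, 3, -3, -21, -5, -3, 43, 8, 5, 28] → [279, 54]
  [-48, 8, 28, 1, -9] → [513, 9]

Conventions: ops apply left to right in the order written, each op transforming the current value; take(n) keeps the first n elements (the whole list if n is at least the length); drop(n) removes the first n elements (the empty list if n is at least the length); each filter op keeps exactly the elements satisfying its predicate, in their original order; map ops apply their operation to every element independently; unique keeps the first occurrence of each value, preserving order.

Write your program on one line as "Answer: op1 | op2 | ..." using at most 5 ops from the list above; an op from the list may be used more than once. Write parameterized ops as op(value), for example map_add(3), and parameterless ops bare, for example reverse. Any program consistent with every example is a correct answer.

unique | map_add(-9) | map_mul(-9) | take(2)

Check, running the answer program on each example:
  [-33, 39, 42, 18, 0, 20, -34, -46] -> [-33, 39, 42, 18, 0, 20, -34, -46] -> [-42, 30, 33, 9, -9, 11, -43, -55] -> [378, -270, -297, -81, 81, -99, 387, 495] -> [378, -270]
  [44, 50, -28, -34] -> [44, 50, -28, -34] -> [35, 41, -37, -43] -> [-315, -369, 333, 387] -> [-315, -369]
  [14, -21, -10, 33, -39] -> [14, -21, -10, 33, -39] -> [5, -30, -19, 24, -48] -> [-45, 270, 171, -216, 432] -> [-45, 270]
  [-22, 3, -3, -21, -5, -3, 43, 8, 5, 28] -> [-22, 3, -3, -21, -5, 43, 8, 5, 28] -> [-31, -6, -12, -30, -14, 34, -1, -4, 19] -> [279, 54, 108, 270, 126, -306, 9, 36, -171] -> [279, 54]
  [-48, 8, 28, 1, -9] -> [-48, 8, 28, 1, -9] -> [-57, -1, 19, -8, -18] -> [513, 9, -171, 72, 162] -> [513, 9]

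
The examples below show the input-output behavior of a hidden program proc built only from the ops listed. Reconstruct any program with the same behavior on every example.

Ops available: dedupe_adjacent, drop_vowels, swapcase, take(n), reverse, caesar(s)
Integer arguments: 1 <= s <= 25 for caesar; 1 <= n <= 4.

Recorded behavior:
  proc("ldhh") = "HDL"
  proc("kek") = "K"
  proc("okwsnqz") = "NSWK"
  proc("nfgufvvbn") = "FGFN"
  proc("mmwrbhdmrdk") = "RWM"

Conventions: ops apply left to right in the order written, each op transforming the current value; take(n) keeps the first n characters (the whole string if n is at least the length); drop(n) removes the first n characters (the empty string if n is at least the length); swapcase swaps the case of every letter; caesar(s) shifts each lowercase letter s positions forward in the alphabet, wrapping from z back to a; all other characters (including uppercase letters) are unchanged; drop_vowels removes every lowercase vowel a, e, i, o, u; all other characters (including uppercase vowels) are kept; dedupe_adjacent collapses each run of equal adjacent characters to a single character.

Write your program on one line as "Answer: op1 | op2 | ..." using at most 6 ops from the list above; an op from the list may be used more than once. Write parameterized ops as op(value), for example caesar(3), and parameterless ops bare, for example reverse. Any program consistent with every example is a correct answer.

drop_vowels | swapcase | take(4) | reverse | dedupe_adjacent

Check, running the answer program on each example:
  "ldhh" -> "ldhh" -> "LDHH" -> "LDHH" -> "HHDL" -> "HDL"
  "kek" -> "kk" -> "KK" -> "KK" -> "KK" -> "K"
  "okwsnqz" -> "kwsnqz" -> "KWSNQZ" -> "KWSN" -> "NSWK" -> "NSWK"
  "nfgufvvbn" -> "nfgfvvbn" -> "NFGFVVBN" -> "NFGF" -> "FGFN" -> "FGFN"
  "mmwrbhdmrdk" -> "mmwrbhdmrdk" -> "MMWRBHDMRDK" -> "MMWR" -> "RWMM" -> "RWM"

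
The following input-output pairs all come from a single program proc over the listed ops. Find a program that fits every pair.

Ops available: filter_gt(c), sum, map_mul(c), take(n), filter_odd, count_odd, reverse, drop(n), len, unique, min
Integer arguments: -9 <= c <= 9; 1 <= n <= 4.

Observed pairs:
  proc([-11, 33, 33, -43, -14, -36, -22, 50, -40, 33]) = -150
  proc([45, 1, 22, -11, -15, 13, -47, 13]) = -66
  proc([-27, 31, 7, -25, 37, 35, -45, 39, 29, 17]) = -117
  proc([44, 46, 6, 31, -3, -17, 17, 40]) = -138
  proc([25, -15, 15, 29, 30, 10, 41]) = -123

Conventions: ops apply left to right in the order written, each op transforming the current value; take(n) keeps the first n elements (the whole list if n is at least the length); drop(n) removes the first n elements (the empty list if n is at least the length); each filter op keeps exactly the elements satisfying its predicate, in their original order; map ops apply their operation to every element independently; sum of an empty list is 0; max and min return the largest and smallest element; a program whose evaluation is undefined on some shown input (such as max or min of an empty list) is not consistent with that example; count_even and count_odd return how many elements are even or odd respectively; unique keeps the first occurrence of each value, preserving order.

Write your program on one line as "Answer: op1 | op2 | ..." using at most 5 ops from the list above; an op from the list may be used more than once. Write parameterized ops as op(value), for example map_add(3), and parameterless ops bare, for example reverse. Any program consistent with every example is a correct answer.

map_mul(-3) | unique | drop(1) | min

Check, running the answer program on each example:
  [-11, 33, 33, -43, -14, -36, -22, 50, -40, 33] -> [33, -99, -99, 129, 42, 108, 66, -150, 120, -99] -> [33, -99, 129, 42, 108, 66, -150, 120] -> [-99, 129, 42, 108, 66, -150, 120] -> -150
  [45, 1, 22, -11, -15, 13, -47, 13] -> [-135, -3, -66, 33, 45, -39, 141, -39] -> [-135, -3, -66, 33, 45, -39, 141] -> [-3, -66, 33, 45, -39, 141] -> -66
  [-27, 31, 7, -25, 37, 35, -45, 39, 29, 17] -> [81, -93, -21, 75, -111, -105, 135, -117, -87, -51] -> [81, -93, -21, 75, -111, -105, 135, -117, -87, -51] -> [-93, -21, 75, -111, -105, 135, -117, -87, -51] -> -117
  [44, 46, 6, 31, -3, -17, 17, 40] -> [-132, -138, -18, -93, 9, 51, -51, -120] -> [-132, -138, -18, -93, 9, 51, -51, -120] -> [-138, -18, -93, 9, 51, -51, -120] -> -138
  [25, -15, 15, 29, 30, 10, 41] -> [-75, 45, -45, -87, -90, -30, -123] -> [-75, 45, -45, -87, -90, -30, -123] -> [45, -45, -87, -90, -30, -123] -> -123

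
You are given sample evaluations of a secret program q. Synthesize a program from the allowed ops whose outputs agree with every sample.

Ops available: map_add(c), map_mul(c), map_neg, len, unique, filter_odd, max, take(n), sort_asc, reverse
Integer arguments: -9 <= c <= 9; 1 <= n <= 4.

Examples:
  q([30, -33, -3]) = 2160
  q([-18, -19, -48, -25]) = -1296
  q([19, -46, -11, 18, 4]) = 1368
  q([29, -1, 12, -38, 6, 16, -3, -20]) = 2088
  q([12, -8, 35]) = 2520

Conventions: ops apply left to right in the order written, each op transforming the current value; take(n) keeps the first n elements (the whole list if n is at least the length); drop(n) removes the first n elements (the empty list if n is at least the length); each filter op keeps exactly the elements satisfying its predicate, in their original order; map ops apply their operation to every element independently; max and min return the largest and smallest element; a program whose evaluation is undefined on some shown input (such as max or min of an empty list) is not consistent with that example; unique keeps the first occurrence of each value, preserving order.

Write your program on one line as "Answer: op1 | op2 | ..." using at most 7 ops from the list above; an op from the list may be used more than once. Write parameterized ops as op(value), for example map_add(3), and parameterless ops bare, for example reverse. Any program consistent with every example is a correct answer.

map_mul(-8) | reverse | sort_asc | map_mul(-9) | sort_asc | max

Check, running the answer program on each example:
  [30, -33, -3] -> [-240, 264, 24] -> [24, 264, -240] -> [-240, 24, 264] -> [2160, -216, -2376] -> [-2376, -216, 2160] -> 2160
  [-18, -19, -48, -25] -> [144, 152, 384, 200] -> [200, 384, 152, 144] -> [144, 152, 200, 384] -> [-1296, -1368, -1800, -3456] -> [-3456, -1800, -1368, -1296] -> -1296
  [19, -46, -11, 18, 4] -> [-152, 368, 88, -144, -32] -> [-32, -144, 88, 368, -152] -> [-152, -144, -32, 88, 368] -> [1368, 1296, 288, -792, -3312] -> [-3312, -792, 288, 1296, 1368] -> 1368
  [29, -1, 12, -38, 6, 16, -3, -20] -> [-232, 8, -96, 304, -48, -128, 24, 160] -> [160, 24, -128, -48, 304, -96, 8, -232] -> [-232, -128, -96, -48, 8, 24, 160, 304] -> [2088, 1152, 864, 432, -72, -216, -1440, -2736] -> [-2736, -1440, -216, -72, 432, 864, 1152, 2088] -> 2088
  [12, -8, 35] -> [-96, 64, -280] -> [-280, 64, -96] -> [-280, -96, 64] -> [2520, 864, -576] -> [-576, 864, 2520] -> 2520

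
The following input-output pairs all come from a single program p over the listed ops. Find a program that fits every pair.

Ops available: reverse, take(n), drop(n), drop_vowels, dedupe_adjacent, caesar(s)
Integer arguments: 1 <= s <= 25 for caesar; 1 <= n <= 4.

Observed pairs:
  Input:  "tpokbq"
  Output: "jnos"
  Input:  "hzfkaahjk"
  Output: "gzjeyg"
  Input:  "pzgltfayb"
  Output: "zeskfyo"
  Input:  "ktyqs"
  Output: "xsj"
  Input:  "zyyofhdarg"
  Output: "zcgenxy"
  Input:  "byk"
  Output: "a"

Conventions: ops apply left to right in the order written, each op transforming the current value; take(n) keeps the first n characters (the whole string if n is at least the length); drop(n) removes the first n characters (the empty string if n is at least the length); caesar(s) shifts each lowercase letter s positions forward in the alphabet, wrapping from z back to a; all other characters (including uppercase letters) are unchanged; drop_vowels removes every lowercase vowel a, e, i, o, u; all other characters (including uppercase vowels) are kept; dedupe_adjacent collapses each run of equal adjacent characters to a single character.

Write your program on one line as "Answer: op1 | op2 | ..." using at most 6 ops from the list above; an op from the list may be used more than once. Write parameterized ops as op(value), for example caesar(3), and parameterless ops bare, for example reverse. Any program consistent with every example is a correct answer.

reverse | drop(1) | caesar(25) | drop(1) | dedupe_adjacent

Check, running the answer program on each example:
  "tpokbq" -> "qbkopt" -> "bkopt" -> "ajnos" -> "jnos" -> "jnos"
  "hzfkaahjk" -> "kjhaakfzh" -> "jhaakfzh" -> "igzzjeyg" -> "gzzjeyg" -> "gzjeyg"
  "pzgltfayb" -> "byaftlgzp" -> "yaftlgzp" -> "xzeskfyo" -> "zeskfyo" -> "zeskfyo"
  "ktyqs" -> "sqytk" -> "qytk" -> "pxsj" -> "xsj" -> "xsj"
  "zyyofhdarg" -> "gradhfoyyz" -> "radhfoyyz" -> "qzcgenxxy" -> "zcgenxxy" -> "zcgenxy"
  "byk" -> "kyb" -> "yb" -> "xa" -> "a" -> "a"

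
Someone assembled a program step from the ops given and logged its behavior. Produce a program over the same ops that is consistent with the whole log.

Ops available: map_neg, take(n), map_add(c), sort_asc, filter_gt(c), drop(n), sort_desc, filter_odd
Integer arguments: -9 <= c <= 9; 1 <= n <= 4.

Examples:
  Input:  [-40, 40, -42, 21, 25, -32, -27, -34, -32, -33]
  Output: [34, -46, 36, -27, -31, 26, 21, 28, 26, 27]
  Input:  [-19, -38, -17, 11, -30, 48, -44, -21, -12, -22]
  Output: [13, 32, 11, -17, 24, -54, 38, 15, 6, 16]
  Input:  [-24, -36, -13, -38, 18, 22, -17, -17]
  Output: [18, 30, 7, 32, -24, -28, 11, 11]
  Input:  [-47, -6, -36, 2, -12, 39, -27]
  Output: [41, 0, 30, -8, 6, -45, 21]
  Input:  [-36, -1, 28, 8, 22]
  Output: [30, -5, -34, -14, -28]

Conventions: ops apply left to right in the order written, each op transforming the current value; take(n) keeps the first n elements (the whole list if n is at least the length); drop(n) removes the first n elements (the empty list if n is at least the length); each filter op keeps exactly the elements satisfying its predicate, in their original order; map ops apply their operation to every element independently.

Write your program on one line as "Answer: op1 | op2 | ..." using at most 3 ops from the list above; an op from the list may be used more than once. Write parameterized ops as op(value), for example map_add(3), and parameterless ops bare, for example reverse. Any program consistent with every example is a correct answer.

map_neg | map_add(-6)

Check, running the answer program on each example:
  [-40, 40, -42, 21, 25, -32, -27, -34, -32, -33] -> [40, -40, 42, -21, -25, 32, 27, 34, 32, 33] -> [34, -46, 36, -27, -31, 26, 21, 28, 26, 27]
  [-19, -38, -17, 11, -30, 48, -44, -21, -12, -22] -> [19, 38, 17, -11, 30, -48, 44, 21, 12, 22] -> [13, 32, 11, -17, 24, -54, 38, 15, 6, 16]
  [-24, -36, -13, -38, 18, 22, -17, -17] -> [24, 36, 13, 38, -18, -22, 17, 17] -> [18, 30, 7, 32, -24, -28, 11, 11]
  [-47, -6, -36, 2, -12, 39, -27] -> [47, 6, 36, -2, 12, -39, 27] -> [41, 0, 30, -8, 6, -45, 21]
  [-36, -1, 28, 8, 22] -> [36, 1, -28, -8, -22] -> [30, -5, -34, -14, -28]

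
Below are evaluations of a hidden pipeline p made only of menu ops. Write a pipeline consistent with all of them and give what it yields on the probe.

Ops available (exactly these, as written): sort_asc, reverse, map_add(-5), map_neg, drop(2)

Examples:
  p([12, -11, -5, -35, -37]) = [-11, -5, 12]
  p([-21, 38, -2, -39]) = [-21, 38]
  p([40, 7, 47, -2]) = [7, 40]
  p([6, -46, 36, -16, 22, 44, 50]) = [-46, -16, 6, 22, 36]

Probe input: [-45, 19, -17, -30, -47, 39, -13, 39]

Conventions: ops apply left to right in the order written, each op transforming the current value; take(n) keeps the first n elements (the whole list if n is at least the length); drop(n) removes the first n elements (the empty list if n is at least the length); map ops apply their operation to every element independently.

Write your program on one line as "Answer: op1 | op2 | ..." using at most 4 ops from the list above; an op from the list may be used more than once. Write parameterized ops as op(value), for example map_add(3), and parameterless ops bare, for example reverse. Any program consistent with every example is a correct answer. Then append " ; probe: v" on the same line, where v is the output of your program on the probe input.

reverse | drop(2) | sort_asc ; probe: [-47, -45, -30, -17, 19, 39]

Check, running the answer program on each example:
  [12, -11, -5, -35, -37] -> [-37, -35, -5, -11, 12] -> [-5, -11, 12] -> [-11, -5, 12]
  [-21, 38, -2, -39] -> [-39, -2, 38, -21] -> [38, -21] -> [-21, 38]
  [40, 7, 47, -2] -> [-2, 47, 7, 40] -> [7, 40] -> [7, 40]
  [6, -46, 36, -16, 22, 44, 50] -> [50, 44, 22, -16, 36, -46, 6] -> [22, -16, 36, -46, 6] -> [-46, -16, 6, 22, 36]
  probe: [-45, 19, -17, -30, -47, 39, -13, 39] -> [39, -13, 39, -47, -30, -17, 19, -45] -> [39, -47, -30, -17, 19, -45] -> [-47, -45, -30, -17, 19, 39]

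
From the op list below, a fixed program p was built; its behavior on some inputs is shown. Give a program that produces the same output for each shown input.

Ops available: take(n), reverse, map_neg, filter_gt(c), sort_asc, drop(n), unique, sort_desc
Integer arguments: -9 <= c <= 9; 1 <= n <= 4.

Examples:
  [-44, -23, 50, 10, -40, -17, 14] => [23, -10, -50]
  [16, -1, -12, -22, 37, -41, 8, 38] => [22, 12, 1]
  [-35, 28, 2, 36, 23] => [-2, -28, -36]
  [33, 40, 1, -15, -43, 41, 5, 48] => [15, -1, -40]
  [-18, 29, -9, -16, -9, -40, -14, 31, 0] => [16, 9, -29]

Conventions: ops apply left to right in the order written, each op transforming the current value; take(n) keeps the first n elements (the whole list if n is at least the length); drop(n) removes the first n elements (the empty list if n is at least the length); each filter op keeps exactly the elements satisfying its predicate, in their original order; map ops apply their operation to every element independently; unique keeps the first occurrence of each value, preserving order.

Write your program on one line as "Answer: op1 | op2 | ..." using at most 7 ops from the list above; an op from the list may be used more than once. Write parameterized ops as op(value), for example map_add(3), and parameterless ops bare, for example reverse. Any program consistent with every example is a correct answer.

map_neg | unique | take(4) | drop(1) | reverse | sort_desc

Check, running the answer program on each example:
  [-44, -23, 50, 10, -40, -17, 14] -> [44, 23, -50, -10, 40, 17, -14] -> [44, 23, -50, -10, 40, 17, -14] -> [44, 23, -50, -10] -> [23, -50, -10] -> [-10, -50, 23] -> [23, -10, -50]
  [16, -1, -12, -22, 37, -41, 8, 38] -> [-16, 1, 12, 22, -37, 41, -8, -38] -> [-16, 1, 12, 22, -37, 41, -8, -38] -> [-16, 1, 12, 22] -> [1, 12, 22] -> [22, 12, 1] -> [22, 12, 1]
  [-35, 28, 2, 36, 23] -> [35, -28, -2, -36, -23] -> [35, -28, -2, -36, -23] -> [35, -28, -2, -36] -> [-28, -2, -36] -> [-36, -2, -28] -> [-2, -28, -36]
  [33, 40, 1, -15, -43, 41, 5, 48] -> [-33, -40, -1, 15, 43, -41, -5, -48] -> [-33, -40, -1, 15, 43, -41, -5, -48] -> [-33, -40, -1, 15] -> [-40, -1, 15] -> [15, -1, -40] -> [15, -1, -40]
  [-18, 29, -9, -16, -9, -40, -14, 31, 0] -> [18, -29, 9, 16, 9, 40, 14, -31, 0] -> [18, -29, 9, 16, 40, 14, -31, 0] -> [18, -29, 9, 16] -> [-29, 9, 16] -> [16, 9, -29] -> [16, 9, -29]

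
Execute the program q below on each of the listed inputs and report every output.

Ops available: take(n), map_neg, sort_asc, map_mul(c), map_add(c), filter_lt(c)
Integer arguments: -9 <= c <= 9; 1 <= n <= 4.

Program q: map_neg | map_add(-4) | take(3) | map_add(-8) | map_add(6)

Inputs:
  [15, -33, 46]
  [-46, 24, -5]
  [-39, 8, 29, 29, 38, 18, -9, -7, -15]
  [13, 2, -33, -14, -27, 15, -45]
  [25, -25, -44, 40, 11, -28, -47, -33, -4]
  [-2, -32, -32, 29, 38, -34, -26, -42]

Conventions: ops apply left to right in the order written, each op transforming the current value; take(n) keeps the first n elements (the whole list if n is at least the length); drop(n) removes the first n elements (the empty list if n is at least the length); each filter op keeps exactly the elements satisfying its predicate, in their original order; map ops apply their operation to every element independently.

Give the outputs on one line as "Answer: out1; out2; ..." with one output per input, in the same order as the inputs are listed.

Execution, op by op:
  [15, -33, 46] -> [-15, 33, -46] -> [-19, 29, -50] -> [-19, 29, -50] -> [-27, 21, -58] -> [-21, 27, -52]
  [-46, 24, -5] -> [46, -24, 5] -> [42, -28, 1] -> [42, -28, 1] -> [34, -36, -7] -> [40, -30, -1]
  [-39, 8, 29, 29, 38, 18, -9, -7, -15] -> [39, -8, -29, -29, -38, -18, 9, 7, 15] -> [35, -12, -33, -33, -42, -22, 5, 3, 11] -> [35, -12, -33] -> [27, -20, -41] -> [33, -14, -35]
  [13, 2, -33, -14, -27, 15, -45] -> [-13, -2, 33, 14, 27, -15, 45] -> [-17, -6, 29, 10, 23, -19, 41] -> [-17, -6, 29] -> [-25, -14, 21] -> [-19, -8, 27]
  [25, -25, -44, 40, 11, -28, -47, -33, -4] -> [-25, 25, 44, -40, -11, 28, 47, 33, 4] -> [-29, 21, 40, -44, -15, 24, 43, 29, 0] -> [-29, 21, 40] -> [-37, 13, 32] -> [-31, 19, 38]
  [-2, -32, -32, 29, 38, -34, -26, -42] -> [2, 32, 32, -29, -38, 34, 26, 42] -> [-2, 28, 28, -33, -42, 30, 22, 38] -> [-2, 28, 28] -> [-10, 20, 20] -> [-4, 26, 26]

[-21, 27, -52]; [40, -30, -1]; [33, -14, -35]; [-19, -8, 27]; [-31, 19, 38]; [-4, 26, 26]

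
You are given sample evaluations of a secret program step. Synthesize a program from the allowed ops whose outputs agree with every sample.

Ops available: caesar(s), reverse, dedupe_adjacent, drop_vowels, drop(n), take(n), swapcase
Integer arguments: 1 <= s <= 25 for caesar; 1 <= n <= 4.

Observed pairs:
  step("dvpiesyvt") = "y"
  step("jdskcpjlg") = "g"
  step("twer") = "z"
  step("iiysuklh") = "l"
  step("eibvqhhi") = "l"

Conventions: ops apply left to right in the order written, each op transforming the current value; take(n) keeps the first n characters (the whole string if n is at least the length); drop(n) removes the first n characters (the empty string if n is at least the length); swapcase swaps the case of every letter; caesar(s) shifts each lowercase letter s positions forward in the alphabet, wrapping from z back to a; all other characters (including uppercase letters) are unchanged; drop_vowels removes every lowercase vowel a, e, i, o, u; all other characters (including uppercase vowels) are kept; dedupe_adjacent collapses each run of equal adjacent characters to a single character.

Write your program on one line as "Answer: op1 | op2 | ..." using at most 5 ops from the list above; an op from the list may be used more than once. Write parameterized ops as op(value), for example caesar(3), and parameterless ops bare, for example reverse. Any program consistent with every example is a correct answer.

take(2) | reverse | caesar(21) | take(1) | caesar(8)

Check, running the answer program on each example:
  "dvpiesyvt" -> "dv" -> "vd" -> "qy" -> "q" -> "y"
  "jdskcpjlg" -> "jd" -> "dj" -> "ye" -> "y" -> "g"
  "twer" -> "tw" -> "wt" -> "ro" -> "r" -> "z"
  "iiysuklh" -> "ii" -> "ii" -> "dd" -> "d" -> "l"
  "eibvqhhi" -> "ei" -> "ie" -> "dz" -> "d" -> "l"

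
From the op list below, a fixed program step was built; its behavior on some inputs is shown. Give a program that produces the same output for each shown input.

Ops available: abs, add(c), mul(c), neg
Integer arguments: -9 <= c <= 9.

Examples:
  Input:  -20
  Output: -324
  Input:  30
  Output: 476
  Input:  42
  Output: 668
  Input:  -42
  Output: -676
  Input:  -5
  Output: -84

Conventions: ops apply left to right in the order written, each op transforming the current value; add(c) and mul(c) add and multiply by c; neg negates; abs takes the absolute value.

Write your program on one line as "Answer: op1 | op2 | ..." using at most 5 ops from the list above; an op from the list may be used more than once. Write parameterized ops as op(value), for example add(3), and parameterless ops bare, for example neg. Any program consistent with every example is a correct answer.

mul(-8) | mul(2) | add(4) | neg

Check, running the answer program on each example:
  -20 -> 160 -> 320 -> 324 -> -324
  30 -> -240 -> -480 -> -476 -> 476
  42 -> -336 -> -672 -> -668 -> 668
  -42 -> 336 -> 672 -> 676 -> -676
  -5 -> 40 -> 80 -> 84 -> -84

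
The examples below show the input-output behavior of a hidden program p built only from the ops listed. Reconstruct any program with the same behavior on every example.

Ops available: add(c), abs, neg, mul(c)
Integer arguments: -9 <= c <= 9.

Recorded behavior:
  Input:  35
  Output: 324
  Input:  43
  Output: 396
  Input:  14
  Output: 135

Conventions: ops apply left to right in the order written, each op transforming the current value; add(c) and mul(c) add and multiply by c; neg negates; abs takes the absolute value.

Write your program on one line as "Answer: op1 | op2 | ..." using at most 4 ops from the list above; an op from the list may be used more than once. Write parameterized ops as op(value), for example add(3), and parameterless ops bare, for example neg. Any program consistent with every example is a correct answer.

mul(-9) | add(-9) | neg

Check, running the answer program on each example:
  35 -> -315 -> -324 -> 324
  43 -> -387 -> -396 -> 396
  14 -> -126 -> -135 -> 135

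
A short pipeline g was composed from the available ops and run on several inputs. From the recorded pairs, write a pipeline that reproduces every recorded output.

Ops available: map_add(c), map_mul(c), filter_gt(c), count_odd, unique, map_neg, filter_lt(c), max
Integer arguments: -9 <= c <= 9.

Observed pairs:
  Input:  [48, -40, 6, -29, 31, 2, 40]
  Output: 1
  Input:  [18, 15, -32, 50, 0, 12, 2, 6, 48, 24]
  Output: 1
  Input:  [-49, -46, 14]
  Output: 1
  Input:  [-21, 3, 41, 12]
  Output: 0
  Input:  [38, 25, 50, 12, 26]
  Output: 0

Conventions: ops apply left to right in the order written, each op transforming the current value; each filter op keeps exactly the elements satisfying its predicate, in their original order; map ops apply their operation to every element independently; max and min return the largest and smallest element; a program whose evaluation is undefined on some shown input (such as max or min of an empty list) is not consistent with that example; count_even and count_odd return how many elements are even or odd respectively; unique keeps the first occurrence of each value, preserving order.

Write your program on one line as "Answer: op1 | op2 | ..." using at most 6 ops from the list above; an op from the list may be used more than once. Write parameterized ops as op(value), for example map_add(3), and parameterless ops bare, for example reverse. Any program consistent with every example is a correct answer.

filter_lt(-4) | map_add(-8) | map_neg | map_add(7) | map_neg | count_odd

Check, running the answer program on each example:
  [48, -40, 6, -29, 31, 2, 40] -> [-40, -29] -> [-48, -37] -> [48, 37] -> [55, 44] -> [-55, -44] -> 1
  [18, 15, -32, 50, 0, 12, 2, 6, 48, 24] -> [-32] -> [-40] -> [40] -> [47] -> [-47] -> 1
  [-49, -46, 14] -> [-49, -46] -> [-57, -54] -> [57, 54] -> [64, 61] -> [-64, -61] -> 1
  [-21, 3, 41, 12] -> [-21] -> [-29] -> [29] -> [36] -> [-36] -> 0
  [38, 25, 50, 12, 26] -> [] -> [] -> [] -> [] -> [] -> 0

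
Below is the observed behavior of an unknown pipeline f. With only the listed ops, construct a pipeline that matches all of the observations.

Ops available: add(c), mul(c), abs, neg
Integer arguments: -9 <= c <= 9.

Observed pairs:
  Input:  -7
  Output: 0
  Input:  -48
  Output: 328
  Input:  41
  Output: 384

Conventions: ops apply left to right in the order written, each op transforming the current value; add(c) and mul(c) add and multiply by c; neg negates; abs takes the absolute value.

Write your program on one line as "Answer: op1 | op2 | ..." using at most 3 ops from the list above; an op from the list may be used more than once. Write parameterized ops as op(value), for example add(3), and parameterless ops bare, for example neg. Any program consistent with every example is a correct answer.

add(7) | mul(-8) | abs

Check, running the answer program on each example:
  -7 -> 0 -> 0 -> 0
  -48 -> -41 -> 328 -> 328
  41 -> 48 -> -384 -> 384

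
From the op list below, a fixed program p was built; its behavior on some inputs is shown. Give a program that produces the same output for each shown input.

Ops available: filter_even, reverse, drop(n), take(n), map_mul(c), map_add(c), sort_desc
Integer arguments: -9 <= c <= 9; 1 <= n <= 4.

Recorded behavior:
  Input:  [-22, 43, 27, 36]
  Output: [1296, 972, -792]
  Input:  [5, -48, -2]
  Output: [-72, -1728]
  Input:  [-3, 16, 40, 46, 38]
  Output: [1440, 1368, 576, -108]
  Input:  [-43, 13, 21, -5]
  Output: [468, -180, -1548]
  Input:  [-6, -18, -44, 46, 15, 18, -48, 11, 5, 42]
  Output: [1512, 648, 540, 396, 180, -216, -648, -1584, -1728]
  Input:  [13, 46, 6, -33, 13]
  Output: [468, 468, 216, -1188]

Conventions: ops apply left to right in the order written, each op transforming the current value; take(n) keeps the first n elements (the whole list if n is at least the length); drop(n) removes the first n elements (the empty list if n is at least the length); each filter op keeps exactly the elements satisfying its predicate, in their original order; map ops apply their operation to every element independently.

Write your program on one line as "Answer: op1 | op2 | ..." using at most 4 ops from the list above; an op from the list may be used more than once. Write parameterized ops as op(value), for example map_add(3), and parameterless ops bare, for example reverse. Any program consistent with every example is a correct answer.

map_mul(-9) | map_mul(-4) | sort_desc | drop(1)

Check, running the answer program on each example:
  [-22, 43, 27, 36] -> [198, -387, -243, -324] -> [-792, 1548, 972, 1296] -> [1548, 1296, 972, -792] -> [1296, 972, -792]
  [5, -48, -2] -> [-45, 432, 18] -> [180, -1728, -72] -> [180, -72, -1728] -> [-72, -1728]
  [-3, 16, 40, 46, 38] -> [27, -144, -360, -414, -342] -> [-108, 576, 1440, 1656, 1368] -> [1656, 1440, 1368, 576, -108] -> [1440, 1368, 576, -108]
  [-43, 13, 21, -5] -> [387, -117, -189, 45] -> [-1548, 468, 756, -180] -> [756, 468, -180, -1548] -> [468, -180, -1548]
  [-6, -18, -44, 46, 15, 18, -48, 11, 5, 42] -> [54, 162, 396, -414, -135, -162, 432, -99, -45, -378] -> [-216, -648, -1584, 1656, 540, 648, -1728, 396, 180, 1512] -> [1656, 1512, 648, 540, 396, 180, -216, -648, -1584, -1728] -> [1512, 648, 540, 396, 180, -216, -648, -1584, -1728]
  [13, 46, 6, -33, 13] -> [-117, -414, -54, 297, -117] -> [468, 1656, 216, -1188, 468] -> [1656, 468, 468, 216, -1188] -> [468, 468, 216, -1188]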